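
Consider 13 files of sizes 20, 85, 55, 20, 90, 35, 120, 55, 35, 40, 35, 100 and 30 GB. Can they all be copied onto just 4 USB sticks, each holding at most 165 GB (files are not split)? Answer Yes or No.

Total = 720 GB; ⌈720/165⌉ = 5.
At least 5 USB sticks are required, but only 4 are allowed.

No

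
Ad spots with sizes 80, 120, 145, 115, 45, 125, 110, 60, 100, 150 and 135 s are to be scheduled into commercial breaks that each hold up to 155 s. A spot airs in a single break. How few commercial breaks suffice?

Total = 150 + 145 + 135 + 125 + 120 + 115 + 110 + 100 + 80 + 60 + 45 = 1185 s.
Lower bound: ⌈1185/155⌉ = 8 commercial breaks.
Also, 9 ad spots each exceed 155/2 s, and no two of those can share a break, so at least 9 commercial breaks are needed.
A packing using 9 commercial breaks:
  break 1: 150 = 150
  break 2: 145 = 145
  break 3: 135 = 135
  break 4: 125 = 125
  break 5: 120 = 120
  break 6: 115 = 115
  break 7: 110 + 45 = 155
  break 8: 100 = 100
  break 9: 80 + 60 = 140
This matches the lower bound, so 9 is optimal.

9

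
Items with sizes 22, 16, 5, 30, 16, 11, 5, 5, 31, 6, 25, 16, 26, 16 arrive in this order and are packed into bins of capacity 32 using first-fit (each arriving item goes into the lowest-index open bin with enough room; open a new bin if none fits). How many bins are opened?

8

  22 → bin 1 (new)  [load 22/32]
  16 → bin 2 (new)  [load 16/32]
  5 → bin 1  [load 27/32]
  30 → bin 3 (new)  [load 30/32]
  16 → bin 2  [load 32/32]
  11 → bin 4 (new)  [load 11/32]
  5 → bin 1  [load 32/32]
  5 → bin 4  [load 16/32]
  31 → bin 5 (new)  [load 31/32]
  6 → bin 4  [load 22/32]
  25 → bin 6 (new)  [load 25/32]
  16 → bin 7 (new)  [load 16/32]
  26 → bin 8 (new)  [load 26/32]
  16 → bin 7  [load 32/32]
8 bins opened.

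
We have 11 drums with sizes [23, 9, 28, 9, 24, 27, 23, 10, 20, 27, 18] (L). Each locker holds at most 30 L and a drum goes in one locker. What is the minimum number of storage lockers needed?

Total = 28 + 27 + 27 + 24 + 23 + 23 + 20 + 18 + 10 + 9 + 9 = 218 L.
Lower bound: ⌈218/30⌉ = 8 storage lockers.
A packing using 9 storage lockers:
  locker 1: 28 = 28
  locker 2: 27 = 27
  locker 3: 27 = 27
  locker 4: 24 = 24
  locker 5: 23 = 23
  locker 6: 23 = 23
  locker 7: 20 + 10 = 30
  locker 8: 18 + 9 = 27
  locker 9: 9 = 9
No arrangement into 8 storage lockers stays within capacity, so 9 is optimal.

9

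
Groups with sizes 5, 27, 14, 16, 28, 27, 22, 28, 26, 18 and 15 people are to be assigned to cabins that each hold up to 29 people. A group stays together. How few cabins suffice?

9

Total = 28 + 28 + 27 + 27 + 26 + 22 + 18 + 16 + 15 + 14 + 5 = 226 people.
Lower bound: ⌈226/29⌉ = 8 cabins.
Also, 9 groups each exceed 29/2 people, and no two of those can share a cabin, so at least 9 cabins are needed.
A packing using 9 cabins:
  cabin 1: 28 = 28
  cabin 2: 28 = 28
  cabin 3: 27 = 27
  cabin 4: 27 = 27
  cabin 5: 26 = 26
  cabin 6: 22 + 5 = 27
  cabin 7: 18 = 18
  cabin 8: 16 = 16
  cabin 9: 15 + 14 = 29
This matches the lower bound, so 9 is optimal.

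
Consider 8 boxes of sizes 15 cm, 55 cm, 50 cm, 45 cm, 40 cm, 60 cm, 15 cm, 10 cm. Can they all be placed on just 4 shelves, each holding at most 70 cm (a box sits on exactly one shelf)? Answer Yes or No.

Total = 290 cm; ⌈290/70⌉ = 5.
At least 5 shelves are required, but only 4 are allowed.

No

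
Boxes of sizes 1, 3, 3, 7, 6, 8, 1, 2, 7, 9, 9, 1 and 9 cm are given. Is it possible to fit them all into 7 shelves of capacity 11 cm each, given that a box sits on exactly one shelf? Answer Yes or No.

A valid assignment using 7 shelves:
  shelf 1: 9 + 2 = 11
  shelf 2: 9 + 1 + 1 = 11
  shelf 3: 9 + 1 = 10
  shelf 4: 8 + 3 = 11
  shelf 5: 7 + 3 = 10
  shelf 6: 7 = 7
  shelf 7: 6 = 6
Every load is within 11 cm, so 7 shelves suffice.

Yes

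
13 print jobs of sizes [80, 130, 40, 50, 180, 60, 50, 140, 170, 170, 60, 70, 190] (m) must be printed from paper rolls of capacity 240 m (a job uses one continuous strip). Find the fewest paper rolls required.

6

Total = 190 + 180 + 170 + 170 + 140 + 130 + 80 + 70 + 60 + 60 + 50 + 50 + 40 = 1390 m.
Lower bound: ⌈1390/240⌉ = 6 paper rolls.
A packing using 6 paper rolls:
  roll 1: 190 + 50 = 240
  roll 2: 180 + 60 = 240
  roll 3: 170 + 70 = 240
  roll 4: 170 + 60 = 230
  roll 5: 140 + 80 = 220
  roll 6: 130 + 50 + 40 = 220
This matches the lower bound, so 6 is optimal.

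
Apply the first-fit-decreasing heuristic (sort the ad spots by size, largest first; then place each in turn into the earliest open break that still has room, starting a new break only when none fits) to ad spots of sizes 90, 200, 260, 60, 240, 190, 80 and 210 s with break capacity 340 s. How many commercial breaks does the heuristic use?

Sorted descending: 260, 240, 210, 200, 190, 90, 80, 60.
  260 → break 1 (new)  [load 260/340]
  240 → break 2 (new)  [load 240/340]
  210 → break 3 (new)  [load 210/340]
  200 → break 4 (new)  [load 200/340]
  190 → break 5 (new)  [load 190/340]
  90 → break 2  [load 330/340]
  80 → break 1  [load 340/340]
  60 → break 3  [load 270/340]
5 commercial breaks opened.

5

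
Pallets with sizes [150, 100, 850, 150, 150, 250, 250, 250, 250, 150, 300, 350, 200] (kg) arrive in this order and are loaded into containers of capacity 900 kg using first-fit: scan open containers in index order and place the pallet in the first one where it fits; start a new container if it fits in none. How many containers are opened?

  150 → container 1 (new)  [load 150/900]
  100 → container 1  [load 250/900]
  850 → container 2 (new)  [load 850/900]
  150 → container 1  [load 400/900]
  150 → container 1  [load 550/900]
  250 → container 1  [load 800/900]
  250 → container 3 (new)  [load 250/900]
  250 → container 3  [load 500/900]
  250 → container 3  [load 750/900]
  150 → container 3  [load 900/900]
  300 → container 4 (new)  [load 300/900]
  350 → container 4  [load 650/900]
  200 → container 4  [load 850/900]
4 containers opened.

4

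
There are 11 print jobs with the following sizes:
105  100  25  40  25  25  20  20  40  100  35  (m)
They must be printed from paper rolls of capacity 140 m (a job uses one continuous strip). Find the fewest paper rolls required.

4

Total = 105 + 100 + 100 + 40 + 40 + 35 + 25 + 25 + 25 + 20 + 20 = 535 m.
Lower bound: ⌈535/140⌉ = 4 paper rolls.
A packing using 4 paper rolls:
  roll 1: 105 + 35 = 140
  roll 2: 100 + 40 = 140
  roll 3: 100 + 40 = 140
  roll 4: 25 + 25 + 25 + 20 + 20 = 115
This matches the lower bound, so 4 is optimal.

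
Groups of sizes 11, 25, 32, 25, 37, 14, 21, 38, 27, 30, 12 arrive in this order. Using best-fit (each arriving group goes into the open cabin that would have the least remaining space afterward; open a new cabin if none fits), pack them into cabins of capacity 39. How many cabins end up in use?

8

  11 → cabin 1 (new)  [load 11/39]
  25 → cabin 1  [load 36/39]
  32 → cabin 2 (new)  [load 32/39]
  25 → cabin 3 (new)  [load 25/39]
  37 → cabin 4 (new)  [load 37/39]
  14 → cabin 3  [load 39/39]
  21 → cabin 5 (new)  [load 21/39]
  38 → cabin 6 (new)  [load 38/39]
  27 → cabin 7 (new)  [load 27/39]
  30 → cabin 8 (new)  [load 30/39]
  12 → cabin 7  [load 39/39]
8 cabins opened.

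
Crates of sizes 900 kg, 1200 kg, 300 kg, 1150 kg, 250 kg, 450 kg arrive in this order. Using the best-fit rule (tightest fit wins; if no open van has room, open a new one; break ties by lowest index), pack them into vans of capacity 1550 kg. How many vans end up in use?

3

  900 → van 1 (new)  [load 900/1550]
  1200 → van 2 (new)  [load 1200/1550]
  300 → van 2  [load 1500/1550]
  1150 → van 3 (new)  [load 1150/1550]
  250 → van 3  [load 1400/1550]
  450 → van 1  [load 1350/1550]
3 vans opened.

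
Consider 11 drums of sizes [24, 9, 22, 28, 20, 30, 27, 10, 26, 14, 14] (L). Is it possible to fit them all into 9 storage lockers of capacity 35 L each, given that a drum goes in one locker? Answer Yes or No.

A valid assignment using 8 storage lockers:
  locker 1: 30 = 30
  locker 2: 28 = 28
  locker 3: 27 = 27
  locker 4: 26 + 9 = 35
  locker 5: 24 + 10 = 34
  locker 6: 22 = 22
  locker 7: 20 + 14 = 34
  locker 8: 14 = 14
That uses only 8 ≤ 9, so 9 storage lockers are enough.

Yes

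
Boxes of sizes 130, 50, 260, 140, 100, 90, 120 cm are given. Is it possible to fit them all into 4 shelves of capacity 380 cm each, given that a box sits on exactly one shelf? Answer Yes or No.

Yes

A valid assignment using 3 shelves:
  shelf 1: 260 + 120 = 380
  shelf 2: 140 + 130 + 100 = 370
  shelf 3: 90 + 50 = 140
That uses only 3 ≤ 4, so 4 shelves are enough.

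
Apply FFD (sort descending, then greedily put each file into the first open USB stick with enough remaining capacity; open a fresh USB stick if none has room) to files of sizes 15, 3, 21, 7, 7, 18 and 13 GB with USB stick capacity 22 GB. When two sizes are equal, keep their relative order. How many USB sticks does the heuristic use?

Sorted descending: 21, 18, 15, 13, 7, 7, 3.
  21 → USB stick 1 (new)  [load 21/22]
  18 → USB stick 2 (new)  [load 18/22]
  15 → USB stick 3 (new)  [load 15/22]
  13 → USB stick 4 (new)  [load 13/22]
  7 → USB stick 3  [load 22/22]
  7 → USB stick 4  [load 20/22]
  3 → USB stick 2  [load 21/22]
4 USB sticks opened.

4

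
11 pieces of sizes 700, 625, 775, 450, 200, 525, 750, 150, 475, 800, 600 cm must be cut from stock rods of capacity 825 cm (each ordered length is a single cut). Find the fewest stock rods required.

Total = 800 + 775 + 750 + 700 + 625 + 600 + 525 + 475 + 450 + 200 + 150 = 6050 cm.
Lower bound: ⌈6050/825⌉ = 8 stock rods.
Also, 9 pieces each exceed 825/2 cm, and no two of those can share a stock rod, so at least 9 stock rods are needed.
A packing using 9 stock rods:
  stock rod 1: 800 = 800
  stock rod 2: 775 = 775
  stock rod 3: 750 = 750
  stock rod 4: 700 = 700
  stock rod 5: 625 + 200 = 825
  stock rod 6: 600 + 150 = 750
  stock rod 7: 525 = 525
  stock rod 8: 475 = 475
  stock rod 9: 450 = 450
This matches the lower bound, so 9 is optimal.

9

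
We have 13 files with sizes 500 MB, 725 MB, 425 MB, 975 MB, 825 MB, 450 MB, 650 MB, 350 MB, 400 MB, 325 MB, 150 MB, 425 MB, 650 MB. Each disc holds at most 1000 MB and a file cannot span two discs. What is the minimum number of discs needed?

8

Total = 975 + 825 + 725 + 650 + 650 + 500 + 450 + 425 + 425 + 400 + 350 + 325 + 150 = 6850 MB.
Lower bound: ⌈6850/1000⌉ = 7 discs.
A packing using 8 discs:
  disc 1: 975 = 975
  disc 2: 825 + 150 = 975
  disc 3: 725 = 725
  disc 4: 650 + 350 = 1000
  disc 5: 650 + 325 = 975
  disc 6: 500 + 450 = 950
  disc 7: 425 + 425 = 850
  disc 8: 400 = 400
No arrangement into 7 discs stays within capacity, so 8 is optimal.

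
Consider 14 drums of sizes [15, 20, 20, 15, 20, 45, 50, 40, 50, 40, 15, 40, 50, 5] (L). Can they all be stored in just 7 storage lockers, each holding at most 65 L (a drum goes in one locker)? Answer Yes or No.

A valid assignment using 7 storage lockers:
  locker 1: 50 + 15 = 65
  locker 2: 50 + 15 = 65
  locker 3: 50 + 15 = 65
  locker 4: 45 + 20 = 65
  locker 5: 40 + 20 + 5 = 65
  locker 6: 40 + 20 = 60
  locker 7: 40 = 40
Every load is within 65 L, so 7 storage lockers suffice.

Yes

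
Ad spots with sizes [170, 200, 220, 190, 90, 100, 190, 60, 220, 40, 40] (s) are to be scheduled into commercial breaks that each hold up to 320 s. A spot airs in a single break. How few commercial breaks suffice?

Total = 220 + 220 + 200 + 190 + 190 + 170 + 100 + 90 + 60 + 40 + 40 = 1520 s.
Lower bound: ⌈1520/320⌉ = 5 commercial breaks.
Also, 6 ad spots each exceed 160 s, and no two of those can share a break, so at least 6 commercial breaks are needed.
A packing using 6 commercial breaks:
  break 1: 220 + 100 = 320
  break 2: 220 + 90 = 310
  break 3: 200 + 60 + 40 = 300
  break 4: 190 + 40 = 230
  break 5: 190 = 190
  break 6: 170 = 170
This matches the lower bound, so 6 is optimal.

6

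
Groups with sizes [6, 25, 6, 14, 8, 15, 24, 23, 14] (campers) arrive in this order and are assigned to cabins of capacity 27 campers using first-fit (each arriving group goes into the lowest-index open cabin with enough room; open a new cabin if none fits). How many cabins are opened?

  6 → cabin 1 (new)  [load 6/27]
  25 → cabin 2 (new)  [load 25/27]
  6 → cabin 1  [load 12/27]
  14 → cabin 1  [load 26/27]
  8 → cabin 3 (new)  [load 8/27]
  15 → cabin 3  [load 23/27]
  24 → cabin 4 (new)  [load 24/27]
  23 → cabin 5 (new)  [load 23/27]
  14 → cabin 6 (new)  [load 14/27]
6 cabins opened.

6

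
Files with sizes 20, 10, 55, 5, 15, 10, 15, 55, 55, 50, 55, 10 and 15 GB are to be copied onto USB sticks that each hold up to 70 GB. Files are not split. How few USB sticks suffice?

Total = 55 + 55 + 55 + 55 + 50 + 20 + 15 + 15 + 15 + 10 + 10 + 10 + 5 = 370 GB.
Lower bound: ⌈370/70⌉ = 6 USB sticks.
A packing using 6 USB sticks:
  USB stick 1: 55 + 15 = 70
  USB stick 2: 55 + 15 = 70
  USB stick 3: 55 + 15 = 70
  USB stick 4: 55 + 10 + 5 = 70
  USB stick 5: 50 + 20 = 70
  USB stick 6: 10 + 10 = 20
This matches the lower bound, so 6 is optimal.

6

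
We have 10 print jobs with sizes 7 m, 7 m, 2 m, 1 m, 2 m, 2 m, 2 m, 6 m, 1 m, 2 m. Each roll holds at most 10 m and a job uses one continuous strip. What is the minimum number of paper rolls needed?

Total = 7 + 7 + 6 + 2 + 2 + 2 + 2 + 2 + 1 + 1 = 32 m.
Lower bound: ⌈32/10⌉ = 4 paper rolls.
A packing using 4 paper rolls:
  roll 1: 7 + 2 + 1 = 10
  roll 2: 7 + 2 + 1 = 10
  roll 3: 6 + 2 + 2 = 10
  roll 4: 2 = 2
This matches the lower bound, so 4 is optimal.

4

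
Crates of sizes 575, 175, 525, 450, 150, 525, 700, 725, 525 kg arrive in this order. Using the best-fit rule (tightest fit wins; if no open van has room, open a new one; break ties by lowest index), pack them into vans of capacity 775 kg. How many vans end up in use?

  575 → van 1 (new)  [load 575/775]
  175 → van 1  [load 750/775]
  525 → van 2 (new)  [load 525/775]
  450 → van 3 (new)  [load 450/775]
  150 → van 2  [load 675/775]
  525 → van 4 (new)  [load 525/775]
  700 → van 5 (new)  [load 700/775]
  725 → van 6 (new)  [load 725/775]
  525 → van 7 (new)  [load 525/775]
7 vans opened.

7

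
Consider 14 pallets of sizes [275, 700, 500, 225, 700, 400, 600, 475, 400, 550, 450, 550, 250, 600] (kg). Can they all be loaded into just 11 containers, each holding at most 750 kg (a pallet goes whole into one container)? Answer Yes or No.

Yes

A valid assignment using 11 containers:
  container 1: 700 = 700
  container 2: 700 = 700
  container 3: 600 = 600
  container 4: 600 = 600
  container 5: 550 = 550
  container 6: 550 = 550
  container 7: 500 + 250 = 750
  container 8: 475 + 275 = 750
  container 9: 450 + 225 = 675
  container 10: 400 = 400
  container 11: 400 = 400
Every load is within 750 kg, so 11 containers suffice.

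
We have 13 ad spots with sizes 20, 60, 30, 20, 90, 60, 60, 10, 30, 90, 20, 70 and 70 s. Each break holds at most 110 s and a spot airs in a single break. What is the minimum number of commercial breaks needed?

Total = 90 + 90 + 70 + 70 + 60 + 60 + 60 + 30 + 30 + 20 + 20 + 20 + 10 = 630 s.
Lower bound: ⌈630/110⌉ = 6 commercial breaks.
Also, 7 ad spots each exceed 55 s, and no two of those can share a break, so at least 7 commercial breaks are needed.
A packing using 7 commercial breaks:
  break 1: 90 + 20 = 110
  break 2: 90 + 20 = 110
  break 3: 70 + 30 + 10 = 110
  break 4: 70 + 30 = 100
  break 5: 60 + 20 = 80
  break 6: 60 = 60
  break 7: 60 = 60
This matches the lower bound, so 7 is optimal.

7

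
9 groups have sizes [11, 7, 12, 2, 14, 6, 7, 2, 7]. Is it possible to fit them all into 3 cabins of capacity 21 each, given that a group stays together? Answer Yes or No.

No

Total = 68; ⌈68/21⌉ = 4.
At least 4 cabins are required, but only 3 are allowed.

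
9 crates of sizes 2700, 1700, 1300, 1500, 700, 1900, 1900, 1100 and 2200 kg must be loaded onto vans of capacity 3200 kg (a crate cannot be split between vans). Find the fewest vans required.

Total = 2700 + 2200 + 1900 + 1900 + 1700 + 1500 + 1300 + 1100 + 700 = 15000 kg.
Lower bound: ⌈15000/3200⌉ = 5 vans.
A packing using 5 vans:
  van 1: 2700 = 2700
  van 2: 2200 + 700 = 2900
  van 3: 1900 + 1300 = 3200
  van 4: 1900 + 1100 = 3000
  van 5: 1700 + 1500 = 3200
This matches the lower bound, so 5 is optimal.

5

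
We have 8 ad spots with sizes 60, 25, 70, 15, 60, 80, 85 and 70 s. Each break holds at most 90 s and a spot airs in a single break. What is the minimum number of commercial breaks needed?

Total = 85 + 80 + 70 + 70 + 60 + 60 + 25 + 15 = 465 s.
Lower bound: ⌈465/90⌉ = 6 commercial breaks.
A packing using 6 commercial breaks:
  break 1: 85 = 85
  break 2: 80 = 80
  break 3: 70 + 15 = 85
  break 4: 70 = 70
  break 5: 60 + 25 = 85
  break 6: 60 = 60
This matches the lower bound, so 6 is optimal.

6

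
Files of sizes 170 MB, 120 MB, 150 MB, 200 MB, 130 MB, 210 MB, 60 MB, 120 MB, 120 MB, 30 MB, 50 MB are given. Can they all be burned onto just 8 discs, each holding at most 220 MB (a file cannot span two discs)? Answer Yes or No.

A valid assignment using 8 discs:
  disc 1: 210 = 210
  disc 2: 200 = 200
  disc 3: 170 + 50 = 220
  disc 4: 150 + 60 = 210
  disc 5: 130 + 30 = 160
  disc 6: 120 = 120
  disc 7: 120 = 120
  disc 8: 120 = 120
Every load is within 220 MB, so 8 discs suffice.

Yes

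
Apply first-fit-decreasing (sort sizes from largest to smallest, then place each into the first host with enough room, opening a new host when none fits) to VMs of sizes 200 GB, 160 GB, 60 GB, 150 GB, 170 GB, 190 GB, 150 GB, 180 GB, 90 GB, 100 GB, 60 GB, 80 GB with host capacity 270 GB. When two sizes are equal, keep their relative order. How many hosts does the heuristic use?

Sorted descending: 200, 190, 180, 170, 160, 150, 150, 100, 90, 80, 60, 60.
  200 → host 1 (new)  [load 200/270]
  190 → host 2 (new)  [load 190/270]
  180 → host 3 (new)  [load 180/270]
  170 → host 4 (new)  [load 170/270]
  160 → host 5 (new)  [load 160/270]
  150 → host 6 (new)  [load 150/270]
  150 → host 7 (new)  [load 150/270]
  100 → host 4  [load 270/270]
  90 → host 3  [load 270/270]
  80 → host 2  [load 270/270]
  60 → host 1  [load 260/270]
  60 → host 5  [load 220/270]
7 hosts opened.

7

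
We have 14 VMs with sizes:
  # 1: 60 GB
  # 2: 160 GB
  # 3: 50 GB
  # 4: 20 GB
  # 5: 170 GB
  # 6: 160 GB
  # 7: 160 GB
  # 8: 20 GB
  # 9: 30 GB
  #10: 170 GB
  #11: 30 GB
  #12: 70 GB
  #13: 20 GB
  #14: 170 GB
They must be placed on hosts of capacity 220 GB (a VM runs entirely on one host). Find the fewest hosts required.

7

Total = 170 + 170 + 170 + 160 + 160 + 160 + 70 + 60 + 50 + 30 + 30 + 20 + 20 + 20 = 1290 GB.
Lower bound: ⌈1290/220⌉ = 6 hosts.
A packing using 7 hosts:
  host 1: 170 + 50 = 220
  host 2: 170 + 30 + 20 = 220
  host 3: 170 + 30 + 20 = 220
  host 4: 160 + 60 = 220
  host 5: 160 + 20 = 180
  host 6: 160 = 160
  host 7: 70 = 70
No arrangement into 6 hosts stays within capacity, so 7 is optimal.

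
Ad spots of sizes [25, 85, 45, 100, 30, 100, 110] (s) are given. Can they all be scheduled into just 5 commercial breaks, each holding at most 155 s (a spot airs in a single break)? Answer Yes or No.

A valid assignment using 4 commercial breaks:
  break 1: 110 + 45 = 155
  break 2: 100 + 30 + 25 = 155
  break 3: 100 = 100
  break 4: 85 = 85
That uses only 4 ≤ 5, so 5 commercial breaks are enough.

Yes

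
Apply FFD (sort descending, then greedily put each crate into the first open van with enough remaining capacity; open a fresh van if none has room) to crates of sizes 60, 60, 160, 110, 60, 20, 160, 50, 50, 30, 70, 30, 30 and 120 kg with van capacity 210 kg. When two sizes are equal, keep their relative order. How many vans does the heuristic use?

Sorted descending: 160, 160, 120, 110, 70, 60, 60, 60, 50, 50, 30, 30, 30, 20.
  160 → van 1 (new)  [load 160/210]
  160 → van 2 (new)  [load 160/210]
  120 → van 3 (new)  [load 120/210]
  110 → van 4 (new)  [load 110/210]
  70 → van 3  [load 190/210]
  60 → van 4  [load 170/210]
  60 → van 5 (new)  [load 60/210]
  60 → van 5  [load 120/210]
  50 → van 1  [load 210/210]
  50 → van 2  [load 210/210]
  30 → van 4  [load 200/210]
  30 → van 5  [load 150/210]
  30 → van 5  [load 180/210]
  20 → van 3  [load 210/210]
5 vans opened.

5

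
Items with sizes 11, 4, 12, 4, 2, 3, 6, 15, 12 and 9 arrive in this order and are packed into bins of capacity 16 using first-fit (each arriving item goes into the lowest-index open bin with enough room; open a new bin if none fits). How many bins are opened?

  11 → bin 1 (new)  [load 11/16]
  4 → bin 1  [load 15/16]
  12 → bin 2 (new)  [load 12/16]
  4 → bin 2  [load 16/16]
  2 → bin 3 (new)  [load 2/16]
  3 → bin 3  [load 5/16]
  6 → bin 3  [load 11/16]
  15 → bin 4 (new)  [load 15/16]
  12 → bin 5 (new)  [load 12/16]
  9 → bin 6 (new)  [load 9/16]
6 bins opened.

6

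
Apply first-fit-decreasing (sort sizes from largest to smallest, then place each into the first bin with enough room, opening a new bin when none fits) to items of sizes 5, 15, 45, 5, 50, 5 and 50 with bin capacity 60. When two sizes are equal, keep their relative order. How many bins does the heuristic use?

Sorted descending: 50, 50, 45, 15, 5, 5, 5.
  50 → bin 1 (new)  [load 50/60]
  50 → bin 2 (new)  [load 50/60]
  45 → bin 3 (new)  [load 45/60]
  15 → bin 3  [load 60/60]
  5 → bin 1  [load 55/60]
  5 → bin 1  [load 60/60]
  5 → bin 2  [load 55/60]
3 bins opened.

3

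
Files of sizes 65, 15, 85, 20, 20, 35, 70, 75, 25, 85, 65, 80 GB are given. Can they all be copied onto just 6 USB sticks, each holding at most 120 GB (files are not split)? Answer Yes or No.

No

Total = 640 GB; ⌈640/120⌉ = 6.
7 files each exceed half the capacity and cannot share a USB stick, forcing at least 7 USB sticks.
At least 7 USB sticks are required, but only 6 are allowed.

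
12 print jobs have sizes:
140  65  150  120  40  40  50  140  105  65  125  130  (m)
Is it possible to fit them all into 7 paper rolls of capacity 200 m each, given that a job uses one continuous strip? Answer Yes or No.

Yes

A valid assignment using 7 paper rolls:
  roll 1: 150 + 50 = 200
  roll 2: 140 + 40 = 180
  roll 3: 140 + 40 = 180
  roll 4: 130 + 65 = 195
  roll 5: 125 + 65 = 190
  roll 6: 120 = 120
  roll 7: 105 = 105
Every load is within 200 m, so 7 paper rolls suffice.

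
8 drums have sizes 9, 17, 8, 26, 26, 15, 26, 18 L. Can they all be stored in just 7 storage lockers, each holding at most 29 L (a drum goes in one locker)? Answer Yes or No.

Yes

A valid assignment using 6 storage lockers:
  locker 1: 26 = 26
  locker 2: 26 = 26
  locker 3: 26 = 26
  locker 4: 18 + 9 = 27
  locker 5: 17 + 8 = 25
  locker 6: 15 = 15
That uses only 6 ≤ 7, so 7 storage lockers are enough.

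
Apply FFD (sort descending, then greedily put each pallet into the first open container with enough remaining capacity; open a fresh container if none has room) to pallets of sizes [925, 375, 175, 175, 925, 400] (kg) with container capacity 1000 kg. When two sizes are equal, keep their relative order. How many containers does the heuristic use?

Sorted descending: 925, 925, 400, 375, 175, 175.
  925 → container 1 (new)  [load 925/1000]
  925 → container 2 (new)  [load 925/1000]
  400 → container 3 (new)  [load 400/1000]
  375 → container 3  [load 775/1000]
  175 → container 3  [load 950/1000]
  175 → container 4 (new)  [load 175/1000]
4 containers opened.

4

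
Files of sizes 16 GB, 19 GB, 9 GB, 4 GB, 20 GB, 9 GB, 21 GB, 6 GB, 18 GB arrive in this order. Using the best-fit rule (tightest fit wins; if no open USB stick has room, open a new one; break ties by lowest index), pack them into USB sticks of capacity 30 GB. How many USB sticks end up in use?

5

  16 → USB stick 1 (new)  [load 16/30]
  19 → USB stick 2 (new)  [load 19/30]
  9 → USB stick 2  [load 28/30]
  4 → USB stick 1  [load 20/30]
  20 → USB stick 3 (new)  [load 20/30]
  9 → USB stick 1  [load 29/30]
  21 → USB stick 4 (new)  [load 21/30]
  6 → USB stick 4  [load 27/30]
  18 → USB stick 5 (new)  [load 18/30]
5 USB sticks opened.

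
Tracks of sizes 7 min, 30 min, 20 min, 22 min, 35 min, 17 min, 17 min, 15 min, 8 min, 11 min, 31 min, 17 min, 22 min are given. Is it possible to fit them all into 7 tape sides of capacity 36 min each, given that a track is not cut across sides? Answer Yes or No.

Total = 252 min; ⌈252/36⌉ = 7.
The bound of 7 does not rule out 7, but exhaustive search shows no assignment into 7 tape sides of capacity 36 min exists — the minimum is 8.

No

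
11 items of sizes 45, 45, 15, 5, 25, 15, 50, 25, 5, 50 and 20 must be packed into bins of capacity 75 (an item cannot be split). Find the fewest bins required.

Total = 50 + 50 + 45 + 45 + 25 + 25 + 20 + 15 + 15 + 5 + 5 = 300.
Lower bound: ⌈300/75⌉ = 4 bins.
A packing using 4 bins:
  bin 1: 50 + 25 = 75
  bin 2: 50 + 25 = 75
  bin 3: 45 + 20 + 5 + 5 = 75
  bin 4: 45 + 15 + 15 = 75
This matches the lower bound, so 4 is optimal.

4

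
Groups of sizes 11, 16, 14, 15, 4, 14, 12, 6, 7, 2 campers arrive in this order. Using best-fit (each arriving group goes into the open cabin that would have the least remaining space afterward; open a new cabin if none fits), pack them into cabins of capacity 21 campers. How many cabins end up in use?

  11 → cabin 1 (new)  [load 11/21]
  16 → cabin 2 (new)  [load 16/21]
  14 → cabin 3 (new)  [load 14/21]
  15 → cabin 4 (new)  [load 15/21]
  4 → cabin 2  [load 20/21]
  14 → cabin 5 (new)  [load 14/21]
  12 → cabin 6 (new)  [load 12/21]
  6 → cabin 4  [load 21/21]
  7 → cabin 3  [load 21/21]
  2 → cabin 5  [load 16/21]
6 cabins opened.

6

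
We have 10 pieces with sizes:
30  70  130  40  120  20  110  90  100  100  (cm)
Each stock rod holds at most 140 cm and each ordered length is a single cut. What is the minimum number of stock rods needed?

7

Total = 130 + 120 + 110 + 100 + 100 + 90 + 70 + 40 + 30 + 20 = 810 cm.
Lower bound: ⌈810/140⌉ = 6 stock rods.
A packing using 7 stock rods:
  stock rod 1: 130 = 130
  stock rod 2: 120 + 20 = 140
  stock rod 3: 110 + 30 = 140
  stock rod 4: 100 + 40 = 140
  stock rod 5: 100 = 100
  stock rod 6: 90 = 90
  stock rod 7: 70 = 70
No arrangement into 6 stock rods stays within capacity, so 7 is optimal.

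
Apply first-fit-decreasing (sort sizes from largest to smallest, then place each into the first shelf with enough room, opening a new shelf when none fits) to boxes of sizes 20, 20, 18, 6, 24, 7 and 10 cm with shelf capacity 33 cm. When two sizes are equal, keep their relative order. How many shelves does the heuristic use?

4

Sorted descending: 24, 20, 20, 18, 10, 7, 6.
  24 → shelf 1 (new)  [load 24/33]
  20 → shelf 2 (new)  [load 20/33]
  20 → shelf 3 (new)  [load 20/33]
  18 → shelf 4 (new)  [load 18/33]
  10 → shelf 2  [load 30/33]
  7 → shelf 1  [load 31/33]
  6 → shelf 3  [load 26/33]
4 shelves opened.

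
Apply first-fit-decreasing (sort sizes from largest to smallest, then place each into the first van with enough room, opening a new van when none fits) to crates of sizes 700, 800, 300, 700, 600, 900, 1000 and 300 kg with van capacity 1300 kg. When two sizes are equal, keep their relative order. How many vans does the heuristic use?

Sorted descending: 1000, 900, 800, 700, 700, 600, 300, 300.
  1000 → van 1 (new)  [load 1000/1300]
  900 → van 2 (new)  [load 900/1300]
  800 → van 3 (new)  [load 800/1300]
  700 → van 4 (new)  [load 700/1300]
  700 → van 5 (new)  [load 700/1300]
  600 → van 4  [load 1300/1300]
  300 → van 1  [load 1300/1300]
  300 → van 2  [load 1200/1300]
5 vans opened.

5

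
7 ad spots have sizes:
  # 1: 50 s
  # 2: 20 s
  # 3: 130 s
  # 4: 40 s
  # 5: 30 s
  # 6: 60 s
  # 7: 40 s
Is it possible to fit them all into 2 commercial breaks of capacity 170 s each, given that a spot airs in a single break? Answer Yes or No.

Total = 370 s; ⌈370/170⌉ = 3.
At least 3 commercial breaks are required, but only 2 are allowed.

No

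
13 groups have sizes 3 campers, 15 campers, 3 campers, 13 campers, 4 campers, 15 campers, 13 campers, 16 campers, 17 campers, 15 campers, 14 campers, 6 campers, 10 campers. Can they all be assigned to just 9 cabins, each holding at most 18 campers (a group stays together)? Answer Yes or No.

A valid assignment using 9 cabins:
  cabin 1: 17 = 17
  cabin 2: 16 = 16
  cabin 3: 15 + 3 = 18
  cabin 4: 15 + 3 = 18
  cabin 5: 15 = 15
  cabin 6: 14 + 4 = 18
  cabin 7: 13 = 13
  cabin 8: 13 = 13
  cabin 9: 10 + 6 = 16
Every load is within 18 campers, so 9 cabins suffice.

Yes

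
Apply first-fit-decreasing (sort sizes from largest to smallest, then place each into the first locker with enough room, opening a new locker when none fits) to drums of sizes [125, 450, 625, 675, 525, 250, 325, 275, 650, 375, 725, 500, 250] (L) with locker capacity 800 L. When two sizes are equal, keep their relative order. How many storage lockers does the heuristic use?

8

Sorted descending: 725, 675, 650, 625, 525, 500, 450, 375, 325, 275, 250, 250, 125.
  725 → locker 1 (new)  [load 725/800]
  675 → locker 2 (new)  [load 675/800]
  650 → locker 3 (new)  [load 650/800]
  625 → locker 4 (new)  [load 625/800]
  525 → locker 5 (new)  [load 525/800]
  500 → locker 6 (new)  [load 500/800]
  450 → locker 7 (new)  [load 450/800]
  375 → locker 8 (new)  [load 375/800]
  325 → locker 7  [load 775/800]
  275 → locker 5  [load 800/800]
  250 → locker 6  [load 750/800]
  250 → locker 8  [load 625/800]
  125 → locker 2  [load 800/800]
8 storage lockers opened.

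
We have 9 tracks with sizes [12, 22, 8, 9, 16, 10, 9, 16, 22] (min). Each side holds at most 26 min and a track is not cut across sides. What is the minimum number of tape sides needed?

Total = 22 + 22 + 16 + 16 + 12 + 10 + 9 + 9 + 8 = 124 min.
Lower bound: ⌈124/26⌉ = 5 tape sides.
A packing using 6 tape sides:
  side 1: 22 = 22
  side 2: 22 = 22
  side 3: 16 + 10 = 26
  side 4: 16 + 9 = 25
  side 5: 12 + 9 = 21
  side 6: 8 = 8
No arrangement into 5 tape sides stays within capacity, so 6 is optimal.

6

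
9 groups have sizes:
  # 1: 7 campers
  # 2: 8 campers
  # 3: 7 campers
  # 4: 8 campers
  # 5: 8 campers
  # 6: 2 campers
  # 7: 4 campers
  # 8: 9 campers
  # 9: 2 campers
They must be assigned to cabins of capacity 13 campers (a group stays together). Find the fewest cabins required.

6

Total = 9 + 8 + 8 + 8 + 7 + 7 + 4 + 2 + 2 = 55 campers.
Lower bound: ⌈55/13⌉ = 5 cabins.
Also, 6 groups each exceed 13/2 campers, and no two of those can share a cabin, so at least 6 cabins are needed.
A packing using 6 cabins:
  cabin 1: 9 + 4 = 13
  cabin 2: 8 + 2 + 2 = 12
  cabin 3: 8 = 8
  cabin 4: 8 = 8
  cabin 5: 7 = 7
  cabin 6: 7 = 7
This matches the lower bound, so 6 is optimal.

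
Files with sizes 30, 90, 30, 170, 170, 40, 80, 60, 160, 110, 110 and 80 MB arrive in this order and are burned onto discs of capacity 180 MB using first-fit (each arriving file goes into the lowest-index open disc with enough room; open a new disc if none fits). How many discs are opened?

  30 → disc 1 (new)  [load 30/180]
  90 → disc 1  [load 120/180]
  30 → disc 1  [load 150/180]
  170 → disc 2 (new)  [load 170/180]
  170 → disc 3 (new)  [load 170/180]
  40 → disc 4 (new)  [load 40/180]
  80 → disc 4  [load 120/180]
  60 → disc 4  [load 180/180]
  160 → disc 5 (new)  [load 160/180]
  110 → disc 6 (new)  [load 110/180]
  110 → disc 7 (new)  [load 110/180]
  80 → disc 8 (new)  [load 80/180]
8 discs opened.

8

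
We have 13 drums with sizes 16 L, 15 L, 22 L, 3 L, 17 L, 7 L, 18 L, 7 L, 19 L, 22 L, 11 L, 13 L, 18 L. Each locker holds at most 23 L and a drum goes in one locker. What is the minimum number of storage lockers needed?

Total = 22 + 22 + 19 + 18 + 18 + 17 + 16 + 15 + 13 + 11 + 7 + 7 + 3 = 188 L.
Lower bound: ⌈188/23⌉ = 9 storage lockers.
A packing using 10 storage lockers:
  locker 1: 22 = 22
  locker 2: 22 = 22
  locker 3: 19 + 3 = 22
  locker 4: 18 = 18
  locker 5: 18 = 18
  locker 6: 17 = 17
  locker 7: 16 + 7 = 23
  locker 8: 15 + 7 = 22
  locker 9: 13 = 13
  locker 10: 11 = 11
No arrangement into 9 storage lockers stays within capacity, so 10 is optimal.

10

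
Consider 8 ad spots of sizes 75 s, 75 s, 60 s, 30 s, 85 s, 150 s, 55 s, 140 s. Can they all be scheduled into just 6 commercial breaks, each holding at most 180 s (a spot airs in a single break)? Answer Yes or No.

A valid assignment using 5 commercial breaks:
  break 1: 150 + 30 = 180
  break 2: 140 = 140
  break 3: 85 + 75 = 160
  break 4: 75 + 60 = 135
  break 5: 55 = 55
That uses only 5 ≤ 6, so 6 commercial breaks are enough.

Yes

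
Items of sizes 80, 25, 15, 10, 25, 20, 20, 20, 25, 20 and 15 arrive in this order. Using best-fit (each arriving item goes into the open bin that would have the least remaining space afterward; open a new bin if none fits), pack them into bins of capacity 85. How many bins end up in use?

  80 → bin 1 (new)  [load 80/85]
  25 → bin 2 (new)  [load 25/85]
  15 → bin 2  [load 40/85]
  10 → bin 2  [load 50/85]
  25 → bin 2  [load 75/85]
  20 → bin 3 (new)  [load 20/85]
  20 → bin 3  [load 40/85]
  20 → bin 3  [load 60/85]
  25 → bin 3  [load 85/85]
  20 → bin 4 (new)  [load 20/85]
  15 → bin 4  [load 35/85]
4 bins opened.

4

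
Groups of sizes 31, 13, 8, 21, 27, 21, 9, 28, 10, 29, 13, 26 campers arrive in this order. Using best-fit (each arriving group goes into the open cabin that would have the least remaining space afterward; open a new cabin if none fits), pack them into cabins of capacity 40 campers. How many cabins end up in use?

  31 → cabin 1 (new)  [load 31/40]
  13 → cabin 2 (new)  [load 13/40]
  8 → cabin 1  [load 39/40]
  21 → cabin 2  [load 34/40]
  27 → cabin 3 (new)  [load 27/40]
  21 → cabin 4 (new)  [load 21/40]
  9 → cabin 3  [load 36/40]
  28 → cabin 5 (new)  [load 28/40]
  10 → cabin 5  [load 38/40]
  29 → cabin 6 (new)  [load 29/40]
  13 → cabin 4  [load 34/40]
  26 → cabin 7 (new)  [load 26/40]
7 cabins opened.

7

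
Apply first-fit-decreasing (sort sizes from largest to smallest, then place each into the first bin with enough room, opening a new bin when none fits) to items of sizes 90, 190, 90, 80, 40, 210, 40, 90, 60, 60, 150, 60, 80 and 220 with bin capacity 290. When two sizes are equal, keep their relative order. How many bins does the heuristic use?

6

Sorted descending: 220, 210, 190, 150, 90, 90, 90, 80, 80, 60, 60, 60, 40, 40.
  220 → bin 1 (new)  [load 220/290]
  210 → bin 2 (new)  [load 210/290]
  190 → bin 3 (new)  [load 190/290]
  150 → bin 4 (new)  [load 150/290]
  90 → bin 3  [load 280/290]
  90 → bin 4  [load 240/290]
  90 → bin 5 (new)  [load 90/290]
  80 → bin 2  [load 290/290]
  80 → bin 5  [load 170/290]
  60 → bin 1  [load 280/290]
  60 → bin 5  [load 230/290]
  60 → bin 5  [load 290/290]
  40 → bin 4  [load 280/290]
  40 → bin 6 (new)  [load 40/290]
6 bins opened.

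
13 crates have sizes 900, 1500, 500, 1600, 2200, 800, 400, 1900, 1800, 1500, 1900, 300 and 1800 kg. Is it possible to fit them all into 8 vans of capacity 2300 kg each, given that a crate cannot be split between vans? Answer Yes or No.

Total = 17100 kg; ⌈17100/2300⌉ = 8.
The bound of 8 does not rule out 8, but exhaustive search shows no assignment into 8 vans of capacity 2300 kg exists — the minimum is 9.

No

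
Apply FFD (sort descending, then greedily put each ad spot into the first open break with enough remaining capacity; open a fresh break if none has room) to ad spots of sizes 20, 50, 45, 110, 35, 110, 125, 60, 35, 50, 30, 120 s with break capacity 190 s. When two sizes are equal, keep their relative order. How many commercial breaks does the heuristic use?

5

Sorted descending: 125, 120, 110, 110, 60, 50, 50, 45, 35, 35, 30, 20.
  125 → break 1 (new)  [load 125/190]
  120 → break 2 (new)  [load 120/190]
  110 → break 3 (new)  [load 110/190]
  110 → break 4 (new)  [load 110/190]
  60 → break 1  [load 185/190]
  50 → break 2  [load 170/190]
  50 → break 3  [load 160/190]
  45 → break 4  [load 155/190]
  35 → break 4  [load 190/190]
  35 → break 5 (new)  [load 35/190]
  30 → break 3  [load 190/190]
  20 → break 2  [load 190/190]
5 commercial breaks opened.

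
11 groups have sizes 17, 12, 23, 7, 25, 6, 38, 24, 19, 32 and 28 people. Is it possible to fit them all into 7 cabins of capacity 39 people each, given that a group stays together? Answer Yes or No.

Yes

A valid assignment using 7 cabins:
  cabin 1: 38 = 38
  cabin 2: 32 + 7 = 39
  cabin 3: 28 + 6 = 34
  cabin 4: 25 + 12 = 37
  cabin 5: 24 = 24
  cabin 6: 23 = 23
  cabin 7: 19 + 17 = 36
Every load is within 39 people, so 7 cabins suffice.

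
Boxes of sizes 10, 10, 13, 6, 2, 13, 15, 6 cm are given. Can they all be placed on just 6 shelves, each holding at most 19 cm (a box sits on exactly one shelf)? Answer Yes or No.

Yes

A valid assignment using 5 shelves:
  shelf 1: 15 + 2 = 17
  shelf 2: 13 + 6 = 19
  shelf 3: 13 + 6 = 19
  shelf 4: 10 = 10
  shelf 5: 10 = 10
That uses only 5 ≤ 6, so 6 shelves are enough.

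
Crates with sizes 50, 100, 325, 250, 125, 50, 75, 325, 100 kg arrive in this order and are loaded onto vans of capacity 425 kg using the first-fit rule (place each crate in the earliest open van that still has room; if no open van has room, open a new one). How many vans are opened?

4

  50 → van 1 (new)  [load 50/425]
  100 → van 1  [load 150/425]
  325 → van 2 (new)  [load 325/425]
  250 → van 1  [load 400/425]
  125 → van 3 (new)  [load 125/425]
  50 → van 2  [load 375/425]
  75 → van 3  [load 200/425]
  325 → van 4 (new)  [load 325/425]
  100 → van 3  [load 300/425]
4 vans opened.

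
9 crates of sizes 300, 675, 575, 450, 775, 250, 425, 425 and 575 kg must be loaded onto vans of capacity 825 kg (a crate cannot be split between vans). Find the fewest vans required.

Total = 775 + 675 + 575 + 575 + 450 + 425 + 425 + 300 + 250 = 4450 kg.
Lower bound: ⌈4450/825⌉ = 6 vans.
Also, 7 crates each exceed 825/2 kg, and no two of those can share a van, so at least 7 vans are needed.
A packing using 7 vans:
  van 1: 775 = 775
  van 2: 675 = 675
  van 3: 575 + 250 = 825
  van 4: 575 = 575
  van 5: 450 + 300 = 750
  van 6: 425 = 425
  van 7: 425 = 425
This matches the lower bound, so 7 is optimal.

7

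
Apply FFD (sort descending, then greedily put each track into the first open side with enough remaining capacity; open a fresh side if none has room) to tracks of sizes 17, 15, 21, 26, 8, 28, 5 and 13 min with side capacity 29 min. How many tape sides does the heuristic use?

5

Sorted descending: 28, 26, 21, 17, 15, 13, 8, 5.
  28 → side 1 (new)  [load 28/29]
  26 → side 2 (new)  [load 26/29]
  21 → side 3 (new)  [load 21/29]
  17 → side 4 (new)  [load 17/29]
  15 → side 5 (new)  [load 15/29]
  13 → side 5  [load 28/29]
  8 → side 3  [load 29/29]
  5 → side 4  [load 22/29]
5 tape sides opened.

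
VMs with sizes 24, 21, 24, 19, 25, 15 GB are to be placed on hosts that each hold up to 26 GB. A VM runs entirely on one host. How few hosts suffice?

6

Total = 25 + 24 + 24 + 21 + 19 + 15 = 128 GB.
Lower bound: ⌈128/26⌉ = 5 hosts.
Also, 6 VMs each exceed 13 GB, and no two of those can share a host, so at least 6 hosts are needed.
A packing using 6 hosts:
  host 1: 25 = 25
  host 2: 24 = 24
  host 3: 24 = 24
  host 4: 21 = 21
  host 5: 19 = 19
  host 6: 15 = 15
This matches the lower bound, so 6 is optimal.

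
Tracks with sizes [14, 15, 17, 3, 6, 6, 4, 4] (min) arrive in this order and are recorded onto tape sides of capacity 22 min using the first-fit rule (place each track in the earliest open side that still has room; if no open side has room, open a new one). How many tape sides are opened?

  14 → side 1 (new)  [load 14/22]
  15 → side 2 (new)  [load 15/22]
  17 → side 3 (new)  [load 17/22]
  3 → side 1  [load 17/22]
  6 → side 2  [load 21/22]
  6 → side 4 (new)  [load 6/22]
  4 → side 1  [load 21/22]
  4 → side 3  [load 21/22]
4 tape sides opened.

4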